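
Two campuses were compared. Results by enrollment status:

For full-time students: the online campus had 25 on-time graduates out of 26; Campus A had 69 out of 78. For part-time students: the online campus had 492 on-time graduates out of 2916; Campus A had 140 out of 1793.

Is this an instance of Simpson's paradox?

Full-time: the online campus 25/26 = 96.2%, Campus A 69/78 = 88.5% → the online campus
Part-time: the online campus 492/2916 = 16.9%, Campus A 140/1793 = 7.8% → the online campus
Overall: the online campus 517/2942 = 17.6%, Campus A 209/1871 = 11.2% → the online campus
The online campus wins overall and in every enrollment group — no reversal.

No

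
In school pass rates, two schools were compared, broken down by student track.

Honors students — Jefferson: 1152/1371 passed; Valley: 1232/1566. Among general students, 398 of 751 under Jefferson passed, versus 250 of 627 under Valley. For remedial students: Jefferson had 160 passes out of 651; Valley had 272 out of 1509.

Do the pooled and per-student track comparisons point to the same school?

Yes

Honors: Jefferson 1152/1371 = 84.0%, Valley 1232/1566 = 78.7% → Jefferson
General: Jefferson 398/751 = 53.0%, Valley 250/627 = 39.9% → Jefferson
Remedial: Jefferson 160/651 = 24.6%, Valley 272/1509 = 18.0% → Jefferson
Overall: Jefferson 1710/2773 = 61.7%, Valley 1754/3702 = 47.4% → Jefferson
Jefferson wins overall and in every student group — no reversal.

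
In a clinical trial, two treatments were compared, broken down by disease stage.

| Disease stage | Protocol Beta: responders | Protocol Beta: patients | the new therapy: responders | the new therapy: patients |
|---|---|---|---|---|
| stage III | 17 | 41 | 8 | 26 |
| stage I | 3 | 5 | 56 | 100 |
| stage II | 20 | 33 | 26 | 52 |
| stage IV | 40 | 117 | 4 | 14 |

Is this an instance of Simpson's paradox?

Stage III: Protocol Beta 17/41 = 41.5%, the new therapy 8/26 = 30.8% → Protocol Beta
Stage I: Protocol Beta 3/5 = 60.0%, the new therapy 56/100 = 56.0% → Protocol Beta
Stage II: Protocol Beta 20/33 = 60.6%, the new therapy 26/52 = 50.0% → Protocol Beta
Stage IV: Protocol Beta 40/117 = 34.2%, the new therapy 4/14 = 28.6% → Protocol Beta
Overall: Protocol Beta 80/196 = 40.8%, the new therapy 94/192 = 49.0% → the new therapy
Protocol Beta wins each disease group but the new therapy wins overall — the comparison reverses. Protocol Beta's patients skew toward stage IV, which has a lower base rate.

Yes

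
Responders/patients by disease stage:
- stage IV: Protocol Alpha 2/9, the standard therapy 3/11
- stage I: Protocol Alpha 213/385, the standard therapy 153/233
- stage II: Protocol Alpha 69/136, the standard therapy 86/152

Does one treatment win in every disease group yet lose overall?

Stage IV: Protocol Alpha 2/9 = 22.2%, the standard therapy 3/11 = 27.3% → the standard therapy
Stage I: Protocol Alpha 213/385 = 55.3%, the standard therapy 153/233 = 65.7% → the standard therapy
Stage II: Protocol Alpha 69/136 = 50.7%, the standard therapy 86/152 = 56.6% → the standard therapy
Overall: Protocol Alpha 284/530 = 53.6%, the standard therapy 242/396 = 61.1% → the standard therapy
The standard therapy wins overall and in every disease group — no reversal.

No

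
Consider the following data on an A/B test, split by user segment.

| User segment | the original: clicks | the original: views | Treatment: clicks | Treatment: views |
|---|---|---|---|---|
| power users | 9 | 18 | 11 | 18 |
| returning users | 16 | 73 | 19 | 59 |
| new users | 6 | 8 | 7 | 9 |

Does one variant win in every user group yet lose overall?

Power users: the original 9/18 = 50.0%, Treatment 11/18 = 61.1% → Treatment
Returning users: the original 16/73 = 21.9%, Treatment 19/59 = 32.2% → Treatment
New users: the original 6/8 = 75.0%, Treatment 7/9 = 77.8% → Treatment
Overall: the original 31/99 = 31.3%, Treatment 37/86 = 43.0% → Treatment
Treatment wins overall and in every user group — no reversal.

No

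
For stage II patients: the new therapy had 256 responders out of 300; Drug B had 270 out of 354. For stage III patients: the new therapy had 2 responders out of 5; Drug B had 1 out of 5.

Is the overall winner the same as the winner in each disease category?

Stage II: the new therapy 256/300 = 85.3%, Drug B 270/354 = 76.3% → the new therapy
Stage III: the new therapy 2/5 = 40.0%, Drug B 1/5 = 20.0% → the new therapy
Overall: the new therapy 258/305 = 84.6%, Drug B 271/359 = 75.5% → the new therapy
The new therapy wins overall and in every disease group — no reversal.

Yes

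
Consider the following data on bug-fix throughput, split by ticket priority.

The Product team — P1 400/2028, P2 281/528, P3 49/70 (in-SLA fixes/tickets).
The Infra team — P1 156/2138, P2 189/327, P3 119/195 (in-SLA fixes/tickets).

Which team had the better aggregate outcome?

P1: the Product team 400/2028 = 19.7%, the Infra team 156/2138 = 7.3% → the Product team
P2: the Product team 281/528 = 53.2%, the Infra team 189/327 = 57.8% → the Infra team
P3: the Product team 49/70 = 70.0%, the Infra team 119/195 = 61.0% → the Product team
Overall: the Product team 730/2626 = 27.8%, the Infra team 464/2660 = 17.4% → the Product team
(Neither sweeps every ticket group, but the Product team has the higher pooled rate.)

the Product team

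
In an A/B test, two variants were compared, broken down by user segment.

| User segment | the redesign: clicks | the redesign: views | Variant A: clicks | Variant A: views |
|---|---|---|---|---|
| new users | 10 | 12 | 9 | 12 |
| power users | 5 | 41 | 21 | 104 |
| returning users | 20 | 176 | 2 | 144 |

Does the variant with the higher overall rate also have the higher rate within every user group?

New users: the redesign 10/12 = 83.3%, Variant A 9/12 = 75.0% → the redesign
Power users: the redesign 5/41 = 12.2%, Variant A 21/104 = 20.2% → Variant A
Returning users: the redesign 20/176 = 11.4%, Variant A 2/144 = 1.4% → the redesign
Overall: the redesign 35/229 = 15.3%, Variant A 32/260 = 12.3% → the redesign
Neither sweeps: the redesign wins 2 of 3 groups, Variant A wins 1. The redesign wins overall but not every group — no Simpson reversal.

No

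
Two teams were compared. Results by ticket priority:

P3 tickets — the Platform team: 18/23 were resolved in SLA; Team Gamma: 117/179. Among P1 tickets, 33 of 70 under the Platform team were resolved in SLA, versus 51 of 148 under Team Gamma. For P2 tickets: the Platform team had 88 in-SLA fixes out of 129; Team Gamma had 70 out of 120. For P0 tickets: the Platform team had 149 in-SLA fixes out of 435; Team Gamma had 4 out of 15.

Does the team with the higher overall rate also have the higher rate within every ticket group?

P3: the Platform team 18/23 = 78.3%, Team Gamma 117/179 = 65.4% → the Platform team
P1: the Platform team 33/70 = 47.1%, Team Gamma 51/148 = 34.5% → the Platform team
P2: the Platform team 88/129 = 68.2%, Team Gamma 70/120 = 58.3% → the Platform team
P0: the Platform team 149/435 = 34.3%, Team Gamma 4/15 = 26.7% → the Platform team
Overall: the Platform team 288/657 = 43.8%, Team Gamma 242/462 = 52.4% → Team Gamma
The Platform team wins each ticket group but Team Gamma wins overall — the comparison reverses. The Platform team's tickets skew toward P0, which has a lower base rate.

No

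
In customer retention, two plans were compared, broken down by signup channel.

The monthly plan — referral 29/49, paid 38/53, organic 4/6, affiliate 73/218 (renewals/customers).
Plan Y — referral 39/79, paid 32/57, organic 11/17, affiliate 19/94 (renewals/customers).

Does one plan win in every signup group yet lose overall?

Referral: the monthly plan 29/49 = 59.2%, Plan Y 39/79 = 49.4% → the monthly plan
Paid: the monthly plan 38/53 = 71.7%, Plan Y 32/57 = 56.1% → the monthly plan
Organic: the monthly plan 4/6 = 66.7%, Plan Y 11/17 = 64.7% → the monthly plan
Affiliate: the monthly plan 73/218 = 33.5%, Plan Y 19/94 = 20.2% → the monthly plan
Overall: the monthly plan 144/326 = 44.2%, Plan Y 101/247 = 40.9% → the monthly plan
The monthly plan wins overall and in every signup group — no reversal.

No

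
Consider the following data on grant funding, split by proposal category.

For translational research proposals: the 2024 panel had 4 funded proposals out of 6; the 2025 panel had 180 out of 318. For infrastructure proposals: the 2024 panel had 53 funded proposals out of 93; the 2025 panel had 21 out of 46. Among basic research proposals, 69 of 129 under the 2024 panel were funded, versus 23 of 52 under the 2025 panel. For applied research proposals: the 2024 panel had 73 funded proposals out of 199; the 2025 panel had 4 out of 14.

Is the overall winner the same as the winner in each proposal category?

Translational research: the 2024 panel 4/6 = 66.7%, the 2025 panel 180/318 = 56.6% → the 2024 panel
Infrastructure: the 2024 panel 53/93 = 57.0%, the 2025 panel 21/46 = 45.7% → the 2024 panel
Basic research: the 2024 panel 69/129 = 53.5%, the 2025 panel 23/52 = 44.2% → the 2024 panel
Applied research: the 2024 panel 73/199 = 36.7%, the 2025 panel 4/14 = 28.6% → the 2024 panel
Overall: the 2024 panel 199/427 = 46.6%, the 2025 panel 228/430 = 53.0% → the 2025 panel
The 2024 panel wins each proposal group but the 2025 panel wins overall — the comparison reverses. The 2024 panel's proposals skew toward applied research, which has a lower base rate.

No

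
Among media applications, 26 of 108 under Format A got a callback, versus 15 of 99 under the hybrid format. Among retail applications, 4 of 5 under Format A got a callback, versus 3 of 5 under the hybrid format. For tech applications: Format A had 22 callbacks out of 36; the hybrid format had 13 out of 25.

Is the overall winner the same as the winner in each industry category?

Yes

Media: Format A 26/108 = 24.1%, the hybrid format 15/99 = 15.2% → Format A
Retail: Format A 4/5 = 80.0%, the hybrid format 3/5 = 60.0% → Format A
Tech: Format A 22/36 = 61.1%, the hybrid format 13/25 = 52.0% → Format A
Overall: Format A 52/149 = 34.9%, the hybrid format 31/129 = 24.0% → Format A
Format A wins overall and in every industry group — no reversal.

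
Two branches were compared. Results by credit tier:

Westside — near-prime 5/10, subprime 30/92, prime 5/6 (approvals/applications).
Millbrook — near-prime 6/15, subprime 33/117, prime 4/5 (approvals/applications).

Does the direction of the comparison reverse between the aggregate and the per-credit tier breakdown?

No

Near-prime: Westside 5/10 = 50.0%, Millbrook 6/15 = 40.0% → Westside
Subprime: Westside 30/92 = 32.6%, Millbrook 33/117 = 28.2% → Westside
Prime: Westside 5/6 = 83.3%, Millbrook 4/5 = 80.0% → Westside
Overall: Westside 40/108 = 37.0%, Millbrook 43/137 = 31.4% → Westside
Westside wins overall and in every credit group — no reversal.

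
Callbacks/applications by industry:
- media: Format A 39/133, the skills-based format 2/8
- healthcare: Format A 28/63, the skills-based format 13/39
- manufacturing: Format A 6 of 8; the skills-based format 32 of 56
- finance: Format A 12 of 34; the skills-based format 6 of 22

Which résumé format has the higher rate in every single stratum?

Media: Format A 39/133 = 29.3%, the skills-based format 2/8 = 25.0% → Format A
Healthcare: Format A 28/63 = 44.4%, the skills-based format 13/39 = 33.3% → Format A
Manufacturing: Format A 6/8 = 75.0%, the skills-based format 32/56 = 57.1% → Format A
Finance: Format A 12/34 = 35.3%, the skills-based format 6/22 = 27.3% → Format A
Format A has the higher rate in all 4 groups.

Format A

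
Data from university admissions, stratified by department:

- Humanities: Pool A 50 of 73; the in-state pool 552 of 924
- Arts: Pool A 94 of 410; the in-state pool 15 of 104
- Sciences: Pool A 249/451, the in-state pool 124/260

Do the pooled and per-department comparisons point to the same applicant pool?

Humanities: Pool A 50/73 = 68.5%, the in-state pool 552/924 = 59.7% → Pool A
Arts: Pool A 94/410 = 22.9%, the in-state pool 15/104 = 14.4% → Pool A
Sciences: Pool A 249/451 = 55.2%, the in-state pool 124/260 = 47.7% → Pool A
Overall: Pool A 393/934 = 42.1%, the in-state pool 691/1288 = 53.6% → the in-state pool
Pool A wins each department group but the in-state pool wins overall — the comparison reverses. Pool A's applicants skew toward Arts, which has a lower base rate.

No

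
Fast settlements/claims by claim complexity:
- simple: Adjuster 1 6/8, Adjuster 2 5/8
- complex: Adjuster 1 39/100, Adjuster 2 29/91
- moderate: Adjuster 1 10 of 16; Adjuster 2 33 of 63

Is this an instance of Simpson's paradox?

No

Simple: Adjuster 1 6/8 = 75.0%, Adjuster 2 5/8 = 62.5% → Adjuster 1
Complex: Adjuster 1 39/100 = 39.0%, Adjuster 2 29/91 = 31.9% → Adjuster 1
Moderate: Adjuster 1 10/16 = 62.5%, Adjuster 2 33/63 = 52.4% → Adjuster 1
Overall: Adjuster 1 55/124 = 44.4%, Adjuster 2 67/162 = 41.4% → Adjuster 1
Adjuster 1 wins overall and in every claim group — no reversal.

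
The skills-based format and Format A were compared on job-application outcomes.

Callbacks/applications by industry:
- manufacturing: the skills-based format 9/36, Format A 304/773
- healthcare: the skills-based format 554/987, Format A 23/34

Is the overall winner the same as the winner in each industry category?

Manufacturing: the skills-based format 9/36 = 25.0%, Format A 304/773 = 39.3% → Format A
Healthcare: the skills-based format 554/987 = 56.1%, Format A 23/34 = 67.6% → Format A
Overall: the skills-based format 563/1023 = 55.0%, Format A 327/807 = 40.5% → the skills-based format
Format A wins each industry group but the skills-based format wins overall — the comparison reverses. Format A's applications skew toward manufacturing, which has a lower base rate.

No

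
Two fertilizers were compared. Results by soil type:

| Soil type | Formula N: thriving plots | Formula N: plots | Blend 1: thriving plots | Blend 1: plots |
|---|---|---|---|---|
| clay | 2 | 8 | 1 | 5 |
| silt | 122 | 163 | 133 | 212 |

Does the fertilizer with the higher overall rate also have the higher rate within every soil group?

Yes

Clay: Formula N 2/8 = 25.0%, Blend 1 1/5 = 20.0% → Formula N
Silt: Formula N 122/163 = 74.8%, Blend 1 133/212 = 62.7% → Formula N
Overall: Formula N 124/171 = 72.5%, Blend 1 134/217 = 61.8% → Formula N
Formula N wins overall and in every soil group — no reversal.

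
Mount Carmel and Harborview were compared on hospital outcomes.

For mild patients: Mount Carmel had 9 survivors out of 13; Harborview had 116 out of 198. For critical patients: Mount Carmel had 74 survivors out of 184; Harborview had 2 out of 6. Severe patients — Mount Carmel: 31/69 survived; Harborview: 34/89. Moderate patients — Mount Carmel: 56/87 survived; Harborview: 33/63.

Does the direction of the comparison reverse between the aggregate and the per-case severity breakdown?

Yes

Mild: Mount Carmel 9/13 = 69.2%, Harborview 116/198 = 58.6% → Mount Carmel
Critical: Mount Carmel 74/184 = 40.2%, Harborview 2/6 = 33.3% → Mount Carmel
Severe: Mount Carmel 31/69 = 44.9%, Harborview 34/89 = 38.2% → Mount Carmel
Moderate: Mount Carmel 56/87 = 64.4%, Harborview 33/63 = 52.4% → Mount Carmel
Overall: Mount Carmel 170/353 = 48.2%, Harborview 185/356 = 52.0% → Harborview
Mount Carmel wins each case group but Harborview wins overall — the comparison reverses. Mount Carmel's patients skew toward critical, which has a lower base rate.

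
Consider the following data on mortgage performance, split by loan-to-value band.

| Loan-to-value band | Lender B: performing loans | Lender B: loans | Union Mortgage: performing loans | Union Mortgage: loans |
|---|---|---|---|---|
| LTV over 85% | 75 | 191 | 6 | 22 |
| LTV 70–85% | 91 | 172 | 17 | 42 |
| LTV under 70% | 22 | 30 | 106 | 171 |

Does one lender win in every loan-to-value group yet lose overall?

LTV over 85%: Lender B 75/191 = 39.3%, Union Mortgage 6/22 = 27.3% → Lender B
LTV 70–85%: Lender B 91/172 = 52.9%, Union Mortgage 17/42 = 40.5% → Lender B
LTV under 70%: Lender B 22/30 = 73.3%, Union Mortgage 106/171 = 62.0% → Lender B
Overall: Lender B 188/393 = 47.8%, Union Mortgage 129/235 = 54.9% → Union Mortgage
Lender B wins each loan-to-value group but Union Mortgage wins overall — the comparison reverses. Lender B's loans skew toward LTV over 85%, which has a lower base rate.

Yes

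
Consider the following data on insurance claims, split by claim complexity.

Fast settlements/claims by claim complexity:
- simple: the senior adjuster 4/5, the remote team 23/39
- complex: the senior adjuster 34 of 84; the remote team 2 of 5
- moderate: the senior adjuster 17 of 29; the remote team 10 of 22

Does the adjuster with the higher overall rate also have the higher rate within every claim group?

No

Simple: the senior adjuster 4/5 = 80.0%, the remote team 23/39 = 59.0% → the senior adjuster
Complex: the senior adjuster 34/84 = 40.5%, the remote team 2/5 = 40.0% → the senior adjuster
Moderate: the senior adjuster 17/29 = 58.6%, the remote team 10/22 = 45.5% → the senior adjuster
Overall: the senior adjuster 55/118 = 46.6%, the remote team 35/66 = 53.0% → the remote team
The senior adjuster wins each claim group but the remote team wins overall — the comparison reverses. The senior adjuster's claims skew toward complex, which has a lower base rate.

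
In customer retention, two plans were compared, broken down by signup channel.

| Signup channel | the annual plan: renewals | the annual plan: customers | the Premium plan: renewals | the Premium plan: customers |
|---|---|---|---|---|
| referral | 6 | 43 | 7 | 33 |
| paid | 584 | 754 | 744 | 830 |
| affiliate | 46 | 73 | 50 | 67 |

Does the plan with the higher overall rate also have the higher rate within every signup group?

Referral: the annual plan 6/43 = 14.0%, the Premium plan 7/33 = 21.2% → the Premium plan
Paid: the annual plan 584/754 = 77.5%, the Premium plan 744/830 = 89.6% → the Premium plan
Affiliate: the annual plan 46/73 = 63.0%, the Premium plan 50/67 = 74.6% → the Premium plan
Overall: the annual plan 636/870 = 73.1%, the Premium plan 801/930 = 86.1% → the Premium plan
The Premium plan wins overall and in every signup group — no reversal.

Yes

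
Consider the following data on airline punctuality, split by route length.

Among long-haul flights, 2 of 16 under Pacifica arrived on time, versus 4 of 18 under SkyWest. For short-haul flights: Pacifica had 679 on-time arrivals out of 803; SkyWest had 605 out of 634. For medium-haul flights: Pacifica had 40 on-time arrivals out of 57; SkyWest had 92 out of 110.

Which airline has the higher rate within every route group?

Long-haul: Pacifica 2/16 = 12.5%, SkyWest 4/18 = 22.2% → SkyWest
Short-haul: Pacifica 679/803 = 84.6%, SkyWest 605/634 = 95.4% → SkyWest
Medium-haul: Pacifica 40/57 = 70.2%, SkyWest 92/110 = 83.6% → SkyWest
SkyWest has the higher rate in all 3 groups.

SkyWest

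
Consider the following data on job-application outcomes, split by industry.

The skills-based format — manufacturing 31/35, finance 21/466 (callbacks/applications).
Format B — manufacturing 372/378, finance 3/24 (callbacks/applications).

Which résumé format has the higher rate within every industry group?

Manufacturing: the skills-based format 31/35 = 88.6%, Format B 372/378 = 98.4% → Format B
Finance: the skills-based format 21/466 = 4.5%, Format B 3/24 = 12.5% → Format B
Format B has the higher rate in both groups.

Format B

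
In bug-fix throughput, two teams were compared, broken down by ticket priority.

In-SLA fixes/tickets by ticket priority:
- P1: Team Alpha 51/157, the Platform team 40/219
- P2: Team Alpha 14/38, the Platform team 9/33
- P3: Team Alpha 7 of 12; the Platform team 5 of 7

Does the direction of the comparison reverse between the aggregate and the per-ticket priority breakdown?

No

P1: Team Alpha 51/157 = 32.5%, the Platform team 40/219 = 18.3% → Team Alpha
P2: Team Alpha 14/38 = 36.8%, the Platform team 9/33 = 27.3% → Team Alpha
P3: Team Alpha 7/12 = 58.3%, the Platform team 5/7 = 71.4% → the Platform team
Overall: Team Alpha 72/207 = 34.8%, the Platform team 54/259 = 20.8% → Team Alpha
Neither sweeps: Team Alpha wins 2 of 3 groups, the Platform team wins 1. Team Alpha wins overall but not every group — no Simpson reversal.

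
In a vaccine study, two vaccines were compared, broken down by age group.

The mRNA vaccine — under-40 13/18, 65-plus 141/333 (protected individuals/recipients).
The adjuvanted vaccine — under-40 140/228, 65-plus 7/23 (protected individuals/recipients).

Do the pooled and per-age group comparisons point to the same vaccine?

No

Under-40: the mRNA vaccine 13/18 = 72.2%, the adjuvanted vaccine 140/228 = 61.4% → the mRNA vaccine
65-plus: the mRNA vaccine 141/333 = 42.3%, the adjuvanted vaccine 7/23 = 30.4% → the mRNA vaccine
Overall: the mRNA vaccine 154/351 = 43.9%, the adjuvanted vaccine 147/251 = 58.6% → the adjuvanted vaccine
The mRNA vaccine wins each age group but the adjuvanted vaccine wins overall — the comparison reverses. The mRNA vaccine's recipients skew toward 65-plus, which has a lower base rate.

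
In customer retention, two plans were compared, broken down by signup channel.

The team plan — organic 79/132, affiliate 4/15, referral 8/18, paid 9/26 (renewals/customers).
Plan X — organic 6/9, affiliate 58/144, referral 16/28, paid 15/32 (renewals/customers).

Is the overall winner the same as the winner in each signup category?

No

Organic: the team plan 79/132 = 59.8%, Plan X 6/9 = 66.7% → Plan X
Affiliate: the team plan 4/15 = 26.7%, Plan X 58/144 = 40.3% → Plan X
Referral: the team plan 8/18 = 44.4%, Plan X 16/28 = 57.1% → Plan X
Paid: the team plan 9/26 = 34.6%, Plan X 15/32 = 46.9% → Plan X
Overall: the team plan 100/191 = 52.4%, Plan X 95/213 = 44.6% → the team plan
Plan X wins each signup group but the team plan wins overall — the comparison reverses. Plan X's customers skew toward affiliate, which has a lower base rate.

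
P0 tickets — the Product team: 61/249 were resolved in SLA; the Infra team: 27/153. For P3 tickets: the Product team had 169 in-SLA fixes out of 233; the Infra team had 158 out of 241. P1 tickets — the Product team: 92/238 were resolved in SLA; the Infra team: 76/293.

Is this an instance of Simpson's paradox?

No

P0: the Product team 61/249 = 24.5%, the Infra team 27/153 = 17.6% → the Product team
P3: the Product team 169/233 = 72.5%, the Infra team 158/241 = 65.6% → the Product team
P1: the Product team 92/238 = 38.7%, the Infra team 76/293 = 25.9% → the Product team
Overall: the Product team 322/720 = 44.7%, the Infra team 261/687 = 38.0% → the Product team
The Product team wins overall and in every ticket group — no reversal.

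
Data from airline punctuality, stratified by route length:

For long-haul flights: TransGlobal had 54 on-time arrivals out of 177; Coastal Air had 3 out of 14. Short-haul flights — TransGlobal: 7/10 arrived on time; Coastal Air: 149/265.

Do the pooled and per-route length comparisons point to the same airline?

No

Long-haul: TransGlobal 54/177 = 30.5%, Coastal Air 3/14 = 21.4% → TransGlobal
Short-haul: TransGlobal 7/10 = 70.0%, Coastal Air 149/265 = 56.2% → TransGlobal
Overall: TransGlobal 61/187 = 32.6%, Coastal Air 152/279 = 54.5% → Coastal Air
TransGlobal wins each route group but Coastal Air wins overall — the comparison reverses. TransGlobal's flights skew toward long-haul, which has a lower base rate.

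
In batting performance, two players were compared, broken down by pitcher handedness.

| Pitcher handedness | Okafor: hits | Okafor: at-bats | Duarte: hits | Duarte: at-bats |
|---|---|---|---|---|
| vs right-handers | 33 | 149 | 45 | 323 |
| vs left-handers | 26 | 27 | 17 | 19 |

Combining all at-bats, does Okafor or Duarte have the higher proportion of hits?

Okafor

Vs right-handers: Okafor 33/149 = 22.1%, Duarte 45/323 = 13.9% → Okafor
Vs left-handers: Okafor 26/27 = 96.3%, Duarte 17/19 = 89.5% → Okafor
Overall: Okafor 59/176 = 33.5%, Duarte 62/342 = 18.1% → Okafor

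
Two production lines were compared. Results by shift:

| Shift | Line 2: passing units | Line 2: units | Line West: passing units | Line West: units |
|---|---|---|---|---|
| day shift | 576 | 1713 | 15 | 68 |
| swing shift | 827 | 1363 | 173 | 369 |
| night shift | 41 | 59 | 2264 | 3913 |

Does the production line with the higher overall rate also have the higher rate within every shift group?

No

Day shift: Line 2 576/1713 = 33.6%, Line West 15/68 = 22.1% → Line 2
Swing shift: Line 2 827/1363 = 60.7%, Line West 173/369 = 46.9% → Line 2
Night shift: Line 2 41/59 = 69.5%, Line West 2264/3913 = 57.9% → Line 2
Overall: Line 2 1444/3135 = 46.1%, Line West 2452/4350 = 56.4% → Line West
Line 2 wins each shift group but Line West wins overall — the comparison reverses. Line 2's units skew toward day shift, which has a lower base rate.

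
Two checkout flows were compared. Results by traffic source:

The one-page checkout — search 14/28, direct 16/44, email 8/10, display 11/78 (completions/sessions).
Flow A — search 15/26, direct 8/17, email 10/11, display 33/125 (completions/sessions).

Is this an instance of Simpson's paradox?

No

Search: the one-page checkout 14/28 = 50.0%, Flow A 15/26 = 57.7% → Flow A
Direct: the one-page checkout 16/44 = 36.4%, Flow A 8/17 = 47.1% → Flow A
Email: the one-page checkout 8/10 = 80.0%, Flow A 10/11 = 90.9% → Flow A
Display: the one-page checkout 11/78 = 14.1%, Flow A 33/125 = 26.4% → Flow A
Overall: the one-page checkout 49/160 = 30.6%, Flow A 66/179 = 36.9% → Flow A
Flow A wins overall and in every traffic group — no reversal.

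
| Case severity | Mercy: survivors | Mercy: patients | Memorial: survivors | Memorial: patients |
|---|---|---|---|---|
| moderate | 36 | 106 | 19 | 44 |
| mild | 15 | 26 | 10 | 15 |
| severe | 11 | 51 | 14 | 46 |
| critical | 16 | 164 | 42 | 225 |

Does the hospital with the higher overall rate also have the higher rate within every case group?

Yes

Moderate: Mercy 36/106 = 34.0%, Memorial 19/44 = 43.2% → Memorial
Mild: Mercy 15/26 = 57.7%, Memorial 10/15 = 66.7% → Memorial
Severe: Mercy 11/51 = 21.6%, Memorial 14/46 = 30.4% → Memorial
Critical: Mercy 16/164 = 9.8%, Memorial 42/225 = 18.7% → Memorial
Overall: Mercy 78/347 = 22.5%, Memorial 85/330 = 25.8% → Memorial
Memorial wins overall and in every case group — no reversal.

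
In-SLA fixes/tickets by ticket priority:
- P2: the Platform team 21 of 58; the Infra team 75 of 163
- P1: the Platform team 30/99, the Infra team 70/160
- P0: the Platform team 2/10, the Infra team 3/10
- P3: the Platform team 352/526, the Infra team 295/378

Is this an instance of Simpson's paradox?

No

P2: the Platform team 21/58 = 36.2%, the Infra team 75/163 = 46.0% → the Infra team
P1: the Platform team 30/99 = 30.3%, the Infra team 70/160 = 43.8% → the Infra team
P0: the Platform team 2/10 = 20.0%, the Infra team 3/10 = 30.0% → the Infra team
P3: the Platform team 352/526 = 66.9%, the Infra team 295/378 = 78.0% → the Infra team
Overall: the Platform team 405/693 = 58.4%, the Infra team 443/711 = 62.3% → the Infra team
The Infra team wins overall and in every ticket group — no reversal.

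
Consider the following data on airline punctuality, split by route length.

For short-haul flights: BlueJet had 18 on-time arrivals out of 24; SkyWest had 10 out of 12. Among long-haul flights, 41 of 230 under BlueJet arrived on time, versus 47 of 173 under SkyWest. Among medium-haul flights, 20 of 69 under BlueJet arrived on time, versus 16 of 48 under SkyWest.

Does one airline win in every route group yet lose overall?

No

Short-haul: BlueJet 18/24 = 75.0%, SkyWest 10/12 = 83.3% → SkyWest
Long-haul: BlueJet 41/230 = 17.8%, SkyWest 47/173 = 27.2% → SkyWest
Medium-haul: BlueJet 20/69 = 29.0%, SkyWest 16/48 = 33.3% → SkyWest
Overall: BlueJet 79/323 = 24.5%, SkyWest 73/233 = 31.3% → SkyWest
SkyWest wins overall and in every route group — no reversal.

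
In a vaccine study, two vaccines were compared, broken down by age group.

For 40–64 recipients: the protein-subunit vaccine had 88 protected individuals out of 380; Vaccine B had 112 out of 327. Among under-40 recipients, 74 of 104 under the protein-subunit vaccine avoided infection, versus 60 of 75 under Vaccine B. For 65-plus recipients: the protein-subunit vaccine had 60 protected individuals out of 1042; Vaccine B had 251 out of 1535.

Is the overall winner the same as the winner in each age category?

Yes

40–64: the protein-subunit vaccine 88/380 = 23.2%, Vaccine B 112/327 = 34.3% → Vaccine B
Under-40: the protein-subunit vaccine 74/104 = 71.2%, Vaccine B 60/75 = 80.0% → Vaccine B
65-plus: the protein-subunit vaccine 60/1042 = 5.8%, Vaccine B 251/1535 = 16.4% → Vaccine B
Overall: the protein-subunit vaccine 222/1526 = 14.5%, Vaccine B 423/1937 = 21.8% → Vaccine B
Vaccine B wins overall and in every age group — no reversal.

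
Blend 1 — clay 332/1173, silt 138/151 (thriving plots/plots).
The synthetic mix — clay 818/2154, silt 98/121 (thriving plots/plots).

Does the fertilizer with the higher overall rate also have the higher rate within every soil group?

Clay: Blend 1 332/1173 = 28.3%, the synthetic mix 818/2154 = 38.0% → the synthetic mix
Silt: Blend 1 138/151 = 91.4%, the synthetic mix 98/121 = 81.0% → Blend 1
Overall: Blend 1 470/1324 = 35.5%, the synthetic mix 916/2275 = 40.3% → the synthetic mix
Neither sweeps: Blend 1 wins 1 of 2 groups, the synthetic mix wins 1. The synthetic mix wins overall but not every group — no Simpson reversal.

No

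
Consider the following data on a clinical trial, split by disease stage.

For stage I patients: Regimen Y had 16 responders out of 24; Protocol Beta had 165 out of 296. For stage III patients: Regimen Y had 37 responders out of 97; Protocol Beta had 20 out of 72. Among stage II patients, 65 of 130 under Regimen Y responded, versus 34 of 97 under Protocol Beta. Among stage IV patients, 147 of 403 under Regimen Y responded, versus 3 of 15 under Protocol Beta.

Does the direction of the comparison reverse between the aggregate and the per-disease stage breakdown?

Stage I: Regimen Y 16/24 = 66.7%, Protocol Beta 165/296 = 55.7% → Regimen Y
Stage III: Regimen Y 37/97 = 38.1%, Protocol Beta 20/72 = 27.8% → Regimen Y
Stage II: Regimen Y 65/130 = 50.0%, Protocol Beta 34/97 = 35.1% → Regimen Y
Stage IV: Regimen Y 147/403 = 36.5%, Protocol Beta 3/15 = 20.0% → Regimen Y
Overall: Regimen Y 265/654 = 40.5%, Protocol Beta 222/480 = 46.2% → Protocol Beta
Regimen Y wins each disease group but Protocol Beta wins overall — the comparison reverses. Regimen Y's patients skew toward stage IV, which has a lower base rate.

Yes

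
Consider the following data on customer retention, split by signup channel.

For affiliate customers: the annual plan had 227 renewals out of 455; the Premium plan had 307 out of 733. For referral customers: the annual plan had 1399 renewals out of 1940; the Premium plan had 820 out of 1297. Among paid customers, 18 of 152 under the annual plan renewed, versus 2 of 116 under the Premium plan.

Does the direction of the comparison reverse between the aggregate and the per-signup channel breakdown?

Affiliate: the annual plan 227/455 = 49.9%, the Premium plan 307/733 = 41.9% → the annual plan
Referral: the annual plan 1399/1940 = 72.1%, the Premium plan 820/1297 = 63.2% → the annual plan
Paid: the annual plan 18/152 = 11.8%, the Premium plan 2/116 = 1.7% → the annual plan
Overall: the annual plan 1644/2547 = 64.5%, the Premium plan 1129/2146 = 52.6% → the annual plan
The annual plan wins overall and in every signup group — no reversal.

No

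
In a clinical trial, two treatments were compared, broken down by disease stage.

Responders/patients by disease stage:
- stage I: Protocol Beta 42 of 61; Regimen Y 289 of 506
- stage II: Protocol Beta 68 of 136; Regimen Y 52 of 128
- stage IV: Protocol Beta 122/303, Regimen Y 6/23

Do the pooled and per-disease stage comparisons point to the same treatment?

Stage I: Protocol Beta 42/61 = 68.9%, Regimen Y 289/506 = 57.1% → Protocol Beta
Stage II: Protocol Beta 68/136 = 50.0%, Regimen Y 52/128 = 40.6% → Protocol Beta
Stage IV: Protocol Beta 122/303 = 40.3%, Regimen Y 6/23 = 26.1% → Protocol Beta
Overall: Protocol Beta 232/500 = 46.4%, Regimen Y 347/657 = 52.8% → Regimen Y
Protocol Beta wins each disease group but Regimen Y wins overall — the comparison reverses. Protocol Beta's patients skew toward stage IV, which has a lower base rate.

No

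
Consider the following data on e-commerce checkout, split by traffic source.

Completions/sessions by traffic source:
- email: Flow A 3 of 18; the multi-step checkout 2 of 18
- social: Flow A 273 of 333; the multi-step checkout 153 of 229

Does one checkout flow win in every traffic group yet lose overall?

No

Email: Flow A 3/18 = 16.7%, the multi-step checkout 2/18 = 11.1% → Flow A
Social: Flow A 273/333 = 82.0%, the multi-step checkout 153/229 = 66.8% → Flow A
Overall: Flow A 276/351 = 78.6%, the multi-step checkout 155/247 = 62.8% → Flow A
Flow A wins overall and in every traffic group — no reversal.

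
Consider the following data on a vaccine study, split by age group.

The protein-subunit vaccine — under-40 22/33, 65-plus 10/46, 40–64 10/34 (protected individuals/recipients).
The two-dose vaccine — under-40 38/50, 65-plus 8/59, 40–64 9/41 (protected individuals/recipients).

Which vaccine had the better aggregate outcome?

Under-40: the protein-subunit vaccine 22/33 = 66.7%, the two-dose vaccine 38/50 = 76.0% → the two-dose vaccine
65-plus: the protein-subunit vaccine 10/46 = 21.7%, the two-dose vaccine 8/59 = 13.6% → the protein-subunit vaccine
40–64: the protein-subunit vaccine 10/34 = 29.4%, the two-dose vaccine 9/41 = 22.0% → the protein-subunit vaccine
Overall: the protein-subunit vaccine 42/113 = 37.2%, the two-dose vaccine 55/150 = 36.7% → the protein-subunit vaccine
(Neither sweeps every age group, but the protein-subunit vaccine has the higher pooled rate.)

the protein-subunit vaccine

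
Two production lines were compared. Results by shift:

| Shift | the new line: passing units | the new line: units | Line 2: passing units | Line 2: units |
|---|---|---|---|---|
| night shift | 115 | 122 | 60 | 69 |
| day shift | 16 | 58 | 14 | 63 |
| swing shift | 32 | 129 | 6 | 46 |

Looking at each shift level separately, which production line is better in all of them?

Night shift: the new line 115/122 = 94.3%, Line 2 60/69 = 87.0% → the new line
Day shift: the new line 16/58 = 27.6%, Line 2 14/63 = 22.2% → the new line
Swing shift: the new line 32/129 = 24.8%, Line 2 6/46 = 13.0% → the new line
The new line has the higher rate in all 3 groups.

the new line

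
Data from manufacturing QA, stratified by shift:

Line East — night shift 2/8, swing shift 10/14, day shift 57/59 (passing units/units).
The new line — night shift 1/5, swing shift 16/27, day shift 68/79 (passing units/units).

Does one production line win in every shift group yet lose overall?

No

Night shift: Line East 2/8 = 25.0%, the new line 1/5 = 20.0% → Line East
Swing shift: Line East 10/14 = 71.4%, the new line 16/27 = 59.3% → Line East
Day shift: Line East 57/59 = 96.6%, the new line 68/79 = 86.1% → Line East
Overall: Line East 69/81 = 85.2%, the new line 85/111 = 76.6% → Line East
Line East wins overall and in every shift group — no reversal.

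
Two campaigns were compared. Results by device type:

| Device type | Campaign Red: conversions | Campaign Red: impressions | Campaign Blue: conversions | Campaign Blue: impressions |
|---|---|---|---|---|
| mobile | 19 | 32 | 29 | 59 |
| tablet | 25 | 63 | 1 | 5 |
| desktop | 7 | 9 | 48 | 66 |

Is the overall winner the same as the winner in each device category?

No

Mobile: Campaign Red 19/32 = 59.4%, Campaign Blue 29/59 = 49.2% → Campaign Red
Tablet: Campaign Red 25/63 = 39.7%, Campaign Blue 1/5 = 20.0% → Campaign Red
Desktop: Campaign Red 7/9 = 77.8%, Campaign Blue 48/66 = 72.7% → Campaign Red
Overall: Campaign Red 51/104 = 49.0%, Campaign Blue 78/130 = 60.0% → Campaign Blue
Campaign Red wins each device group but Campaign Blue wins overall — the comparison reverses. Campaign Red's impressions skew toward tablet, which has a lower base rate.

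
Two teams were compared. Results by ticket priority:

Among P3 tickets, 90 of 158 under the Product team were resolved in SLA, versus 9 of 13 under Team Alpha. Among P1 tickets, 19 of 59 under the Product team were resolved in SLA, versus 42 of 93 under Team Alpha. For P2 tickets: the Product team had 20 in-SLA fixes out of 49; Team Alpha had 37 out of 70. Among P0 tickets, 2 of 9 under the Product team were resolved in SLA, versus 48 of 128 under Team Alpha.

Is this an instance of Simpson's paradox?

P3: the Product team 90/158 = 57.0%, Team Alpha 9/13 = 69.2% → Team Alpha
P1: the Product team 19/59 = 32.2%, Team Alpha 42/93 = 45.2% → Team Alpha
P2: the Product team 20/49 = 40.8%, Team Alpha 37/70 = 52.9% → Team Alpha
P0: the Product team 2/9 = 22.2%, Team Alpha 48/128 = 37.5% → Team Alpha
Overall: the Product team 131/275 = 47.6%, Team Alpha 136/304 = 44.7% → the Product team
Team Alpha wins each ticket group but the Product team wins overall — the comparison reverses. Team Alpha's tickets skew toward P0, which has a lower base rate.

Yes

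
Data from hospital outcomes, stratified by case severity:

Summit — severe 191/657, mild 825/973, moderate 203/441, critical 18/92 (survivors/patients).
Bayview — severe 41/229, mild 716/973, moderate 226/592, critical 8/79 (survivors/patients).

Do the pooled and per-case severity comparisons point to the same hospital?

Severe: Summit 191/657 = 29.1%, Bayview 41/229 = 17.9% → Summit
Mild: Summit 825/973 = 84.8%, Bayview 716/973 = 73.6% → Summit
Moderate: Summit 203/441 = 46.0%, Bayview 226/592 = 38.2% → Summit
Critical: Summit 18/92 = 19.6%, Bayview 8/79 = 10.1% → Summit
Overall: Summit 1237/2163 = 57.2%, Bayview 991/1873 = 52.9% → Summit
Summit wins overall and in every case group — no reversal.

Yes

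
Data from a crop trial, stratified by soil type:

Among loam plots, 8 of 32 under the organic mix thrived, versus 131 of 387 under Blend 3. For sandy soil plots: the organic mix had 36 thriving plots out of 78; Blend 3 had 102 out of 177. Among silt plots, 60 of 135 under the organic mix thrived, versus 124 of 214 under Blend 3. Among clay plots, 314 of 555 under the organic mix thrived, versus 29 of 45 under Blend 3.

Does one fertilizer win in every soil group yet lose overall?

Yes

Loam: the organic mix 8/32 = 25.0%, Blend 3 131/387 = 33.9% → Blend 3
Sandy soil: the organic mix 36/78 = 46.2%, Blend 3 102/177 = 57.6% → Blend 3
Silt: the organic mix 60/135 = 44.4%, Blend 3 124/214 = 57.9% → Blend 3
Clay: the organic mix 314/555 = 56.6%, Blend 3 29/45 = 64.4% → Blend 3
Overall: the organic mix 418/800 = 52.2%, Blend 3 386/823 = 46.9% → the organic mix
Blend 3 wins each soil group but the organic mix wins overall — the comparison reverses. Blend 3's plots skew toward loam, which has a lower base rate.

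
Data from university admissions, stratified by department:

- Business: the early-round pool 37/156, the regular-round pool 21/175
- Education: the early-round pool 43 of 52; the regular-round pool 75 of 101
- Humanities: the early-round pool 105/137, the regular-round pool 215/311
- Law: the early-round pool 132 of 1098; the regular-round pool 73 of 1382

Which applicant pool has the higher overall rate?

the early-round pool

Business: the early-round pool 37/156 = 23.7%, the regular-round pool 21/175 = 12.0% → the early-round pool
Education: the early-round pool 43/52 = 82.7%, the regular-round pool 75/101 = 74.3% → the early-round pool
Humanities: the early-round pool 105/137 = 76.6%, the regular-round pool 215/311 = 69.1% → the early-round pool
Law: the early-round pool 132/1098 = 12.0%, the regular-round pool 73/1382 = 5.3% → the early-round pool
Overall: the early-round pool 317/1443 = 22.0%, the regular-round pool 384/1969 = 19.5% → the early-round pool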